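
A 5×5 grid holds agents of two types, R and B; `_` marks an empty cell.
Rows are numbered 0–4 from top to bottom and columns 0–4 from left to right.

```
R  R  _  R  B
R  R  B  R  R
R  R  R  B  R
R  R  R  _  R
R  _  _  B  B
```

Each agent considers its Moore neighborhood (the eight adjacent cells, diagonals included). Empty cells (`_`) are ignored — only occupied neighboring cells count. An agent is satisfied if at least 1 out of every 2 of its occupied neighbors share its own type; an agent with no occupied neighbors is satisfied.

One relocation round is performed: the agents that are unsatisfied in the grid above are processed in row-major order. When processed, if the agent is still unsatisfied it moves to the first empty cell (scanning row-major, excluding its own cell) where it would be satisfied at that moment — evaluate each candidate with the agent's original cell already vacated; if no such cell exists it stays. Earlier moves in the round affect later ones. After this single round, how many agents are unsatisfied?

Initially unsatisfied (in order): (0,4), (1,2), (2,3), (3,4), (4,3).
  (0,4): no empty cell satisfies it; stays.
  (1,2): no empty cell satisfies it; stays.
  (2,3): no empty cell satisfies it; stays.
  (3,4) → (0,2).
  (4,3): now satisfied by earlier moves; stays.
Resulting grid:
R R R R B
R R B R R
R R R B R
R R R _ _
R _ _ B B
Unsatisfied now: (0,4), (1,2), (2,3).

3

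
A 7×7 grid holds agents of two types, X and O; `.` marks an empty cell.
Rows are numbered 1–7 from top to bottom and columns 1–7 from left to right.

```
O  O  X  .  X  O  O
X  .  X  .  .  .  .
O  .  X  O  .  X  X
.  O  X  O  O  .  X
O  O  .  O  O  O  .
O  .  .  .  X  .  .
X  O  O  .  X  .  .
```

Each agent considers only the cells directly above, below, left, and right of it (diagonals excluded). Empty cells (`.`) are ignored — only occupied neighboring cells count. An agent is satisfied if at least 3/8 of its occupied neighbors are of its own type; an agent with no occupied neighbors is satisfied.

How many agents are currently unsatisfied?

(1,1)O 1/2 satisfied
(1,2)O 1/2 satisfied
(1,3)X 1/2 satisfied
(1,5)X 0/1 not
(1,6)O 1/2 satisfied
(1,7)O 1/1 satisfied
(2,1)X 0/2 not
(2,3)X 2/2 satisfied
(3,1)O 0/1 not
(3,3)X 2/3 satisfied
(3,4)O 1/2 satisfied
(3,6)X 1/1 satisfied
(3,7)X 2/2 satisfied
(4,2)O 1/2 satisfied
(4,3)X 1/3 not
(4,4)O 3/4 satisfied
(4,5)O 2/2 satisfied
(4,7)X 1/1 satisfied
(5,1)O 2/2 satisfied
(5,2)O 2/2 satisfied
(5,4)O 2/2 satisfied
(5,5)O 3/4 satisfied
(5,6)O 1/1 satisfied
(6,1)O 1/2 satisfied
(6,5)X 1/2 satisfied
(7,1)X 0/2 not
(7,2)O 1/2 satisfied
(7,3)O 1/1 satisfied
(7,5)X 1/1 satisfied
Unsatisfied: (1,5), (2,1), (3,1), (4,3), (7,1) — 5 in total.

5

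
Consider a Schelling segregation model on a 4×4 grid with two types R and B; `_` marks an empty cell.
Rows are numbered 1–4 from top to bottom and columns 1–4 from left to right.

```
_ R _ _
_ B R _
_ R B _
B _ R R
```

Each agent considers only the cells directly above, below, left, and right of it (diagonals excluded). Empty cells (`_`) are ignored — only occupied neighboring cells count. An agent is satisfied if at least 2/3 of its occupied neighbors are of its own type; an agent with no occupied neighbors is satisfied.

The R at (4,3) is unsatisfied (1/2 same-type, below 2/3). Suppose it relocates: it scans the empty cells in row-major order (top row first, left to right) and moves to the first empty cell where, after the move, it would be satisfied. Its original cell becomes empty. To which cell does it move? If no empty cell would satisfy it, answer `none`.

Vacating (4,3). Empty cells in order:
  (1,1): 1/1 same-type → satisfied — stop here.

(1,1)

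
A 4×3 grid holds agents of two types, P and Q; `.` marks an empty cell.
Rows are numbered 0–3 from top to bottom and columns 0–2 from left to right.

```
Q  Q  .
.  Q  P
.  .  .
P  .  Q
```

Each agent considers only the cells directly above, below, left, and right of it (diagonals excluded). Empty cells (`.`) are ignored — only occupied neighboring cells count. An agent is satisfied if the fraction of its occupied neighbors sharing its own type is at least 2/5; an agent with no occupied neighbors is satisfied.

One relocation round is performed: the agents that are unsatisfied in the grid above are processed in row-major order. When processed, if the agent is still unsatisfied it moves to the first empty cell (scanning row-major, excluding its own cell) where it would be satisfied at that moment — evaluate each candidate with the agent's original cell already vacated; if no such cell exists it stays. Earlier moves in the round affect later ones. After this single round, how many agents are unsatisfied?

0

Initially unsatisfied (in order): (1,2).
  (1,2) → (2,0).
Resulting grid:
Q Q .
. Q .
P . .
P . Q
All satisfied now.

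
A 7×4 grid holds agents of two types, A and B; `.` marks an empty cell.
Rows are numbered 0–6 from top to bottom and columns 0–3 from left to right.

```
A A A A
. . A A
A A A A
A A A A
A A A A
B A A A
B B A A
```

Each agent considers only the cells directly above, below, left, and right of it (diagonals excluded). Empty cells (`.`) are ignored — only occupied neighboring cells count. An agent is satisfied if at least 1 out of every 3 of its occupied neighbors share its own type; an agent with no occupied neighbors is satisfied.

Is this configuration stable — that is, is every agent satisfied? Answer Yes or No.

Row 0: (0,0)A 1/1 ok · (0,1)A 2/2 ok · (0,2)A 3/3 ok · (0,3)A 2/2 ok
Row 1: (1,2)A 3/3 ok · (1,3)A 3/3 ok
Row 2: (2,0)A 2/2 ok · (2,1)A 3/3 ok · (2,2)A 4/4 ok · (2,3)A 3/3 ok
Row 3: (3,0)A 3/3 ok · (3,1)A 4/4 ok · (3,2)A 4/4 ok · (3,3)A 3/3 ok
Row 4: (4,0)A 2/3 ok · (4,1)A 4/4 ok · (4,2)A 4/4 ok · (4,3)A 3/3 ok
Row 5: (5,0)B 1/3 ok · (5,1)A 2/4 ok · (5,2)A 4/4 ok · (5,3)A 3/3 ok
Row 6: (6,0)B 2/2 ok · (6,1)B 1/3 ok · (6,2)A 2/3 ok · (6,3)A 2/2 ok
All meet the threshold, so the configuration is stable.

Yes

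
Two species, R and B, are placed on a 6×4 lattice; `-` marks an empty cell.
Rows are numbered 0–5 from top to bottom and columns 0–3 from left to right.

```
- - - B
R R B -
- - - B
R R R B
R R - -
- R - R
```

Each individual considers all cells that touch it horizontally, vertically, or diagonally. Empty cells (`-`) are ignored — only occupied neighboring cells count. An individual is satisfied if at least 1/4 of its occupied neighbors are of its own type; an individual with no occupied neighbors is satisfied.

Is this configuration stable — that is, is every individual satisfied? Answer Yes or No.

(0,3)B 1/1 ok
(1,0)R 1/1 ok
(1,1)R 1/2 ok
(1,2)B 2/3 ok
(2,3)B 2/3 ok
(3,0)R 3/3 ok
(3,1)R 4/4 ok
(3,2)R 2/4 ok
(3,3)B 1/2 ok
(4,0)R 4/4 ok
(4,1)R 5/5 ok
(5,1)R 2/2 ok
(5,3)R 0/0 ok
All meet the threshold, so the configuration is stable.

Yes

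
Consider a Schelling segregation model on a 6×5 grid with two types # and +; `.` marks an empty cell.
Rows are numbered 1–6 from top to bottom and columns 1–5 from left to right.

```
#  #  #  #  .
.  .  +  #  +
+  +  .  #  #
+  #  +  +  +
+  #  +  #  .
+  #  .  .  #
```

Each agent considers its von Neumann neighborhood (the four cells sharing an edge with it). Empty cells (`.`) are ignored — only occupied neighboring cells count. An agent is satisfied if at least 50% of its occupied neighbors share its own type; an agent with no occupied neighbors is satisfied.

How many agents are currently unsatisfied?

6

(1,1)# 1/1 ✓
(1,2)# 2/2 ✓
(1,3)# 2/3 ✓
(1,4)# 2/2 ✓
(2,3)+ 0/2 ✗
(2,4)# 2/4 ✓
(2,5)+ 0/2 ✗
(3,1)+ 2/2 ✓
(3,2)+ 1/2 ✓
(3,4)# 2/3 ✓
(3,5)# 1/3 ✗
(4,1)+ 2/3 ✓
(4,2)# 1/4 ✗
(4,3)+ 2/3 ✓
(4,4)+ 2/4 ✓
(4,5)+ 1/2 ✓
(5,1)+ 2/3 ✓
(5,2)# 2/4 ✓
(5,3)+ 1/3 ✗
(5,4)# 0/2 ✗
(6,1)+ 1/2 ✓
(6,2)# 1/2 ✓
(6,5)# 0/0 ✓
Unsatisfied: (2,3), (2,5), (3,5), (4,2), (5,3), (5,4) — 6 in total.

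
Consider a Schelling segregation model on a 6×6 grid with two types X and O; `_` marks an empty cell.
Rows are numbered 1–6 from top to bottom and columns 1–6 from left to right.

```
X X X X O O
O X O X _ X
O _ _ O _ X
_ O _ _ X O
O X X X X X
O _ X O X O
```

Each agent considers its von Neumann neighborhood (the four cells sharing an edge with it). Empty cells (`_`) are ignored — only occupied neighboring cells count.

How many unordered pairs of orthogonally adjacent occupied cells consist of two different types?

Scan each occupied cell's neighbors to the right and below so each pair is counted once.
From row 1: 4 unlike of 10 pairs (running 4/10).
From row 2: 4 unlike of 6 pairs (running 8/16).
From row 3: 1 unlike of 1 pairs (running 9/17).
From row 4: 3 unlike of 4 pairs (running 12/21).
From row 5: 3 unlike of 10 pairs (running 15/31).
From row 6: 3 unlike of 3 pairs (running 18/34).
Total adjacent occupied pairs: 34; unlike-type pairs: 18.

18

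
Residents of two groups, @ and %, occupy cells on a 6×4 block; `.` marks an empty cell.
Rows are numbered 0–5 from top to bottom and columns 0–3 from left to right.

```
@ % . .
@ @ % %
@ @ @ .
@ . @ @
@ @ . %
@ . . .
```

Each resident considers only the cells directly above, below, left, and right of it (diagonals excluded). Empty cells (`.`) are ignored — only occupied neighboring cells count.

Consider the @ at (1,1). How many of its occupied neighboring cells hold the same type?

2

Occupied neighbors of (1,1): (0,1)=%, (2,1)=@, (1,0)=@, (1,2)=%.
Same type (@): 2 of 4.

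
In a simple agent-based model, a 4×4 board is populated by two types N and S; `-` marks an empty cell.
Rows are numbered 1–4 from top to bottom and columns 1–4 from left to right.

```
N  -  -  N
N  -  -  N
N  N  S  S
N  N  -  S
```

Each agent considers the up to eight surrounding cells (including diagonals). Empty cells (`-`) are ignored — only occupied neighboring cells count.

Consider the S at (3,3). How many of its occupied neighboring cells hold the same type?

Occupied neighbors of (3,3): (2,4)=N, (3,2)=N, (3,4)=S, (4,2)=N, (4,4)=S.
Same type (S): 2 of 5.

2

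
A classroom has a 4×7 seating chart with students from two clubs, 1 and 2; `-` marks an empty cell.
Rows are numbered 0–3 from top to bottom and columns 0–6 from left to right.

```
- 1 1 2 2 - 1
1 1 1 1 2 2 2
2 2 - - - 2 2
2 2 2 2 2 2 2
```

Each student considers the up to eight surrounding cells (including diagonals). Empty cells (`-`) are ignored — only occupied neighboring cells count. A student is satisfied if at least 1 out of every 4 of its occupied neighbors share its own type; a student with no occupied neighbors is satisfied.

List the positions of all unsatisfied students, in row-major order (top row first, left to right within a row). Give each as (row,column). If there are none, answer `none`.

(0,6)

Row 0: (0,1)1 4/4 satisfied · (0,2)1 4/5 satisfied · (0,3)2 2/5 satisfied · (0,4)2 3/4 satisfied · (0,6)1 0/2 not
Row 1: (1,0)1 2/4 satisfied · (1,1)1 4/6 satisfied · (1,2)1 4/6 satisfied · (1,3)1 2/5 satisfied · (1,4)2 4/5 satisfied · (1,5)2 5/6 satisfied · (1,6)2 3/4 satisfied
Row 2: (2,0)2 3/5 satisfied · (2,1)2 4/7 satisfied · (2,5)2 7/7 satisfied · (2,6)2 5/5 satisfied
Row 3: (3,0)2 3/3 satisfied · (3,1)2 4/4 satisfied · (3,2)2 3/3 satisfied · (3,3)2 2/2 satisfied · (3,4)2 3/3 satisfied · (3,5)2 4/4 satisfied · (3,6)2 3/3 satisfied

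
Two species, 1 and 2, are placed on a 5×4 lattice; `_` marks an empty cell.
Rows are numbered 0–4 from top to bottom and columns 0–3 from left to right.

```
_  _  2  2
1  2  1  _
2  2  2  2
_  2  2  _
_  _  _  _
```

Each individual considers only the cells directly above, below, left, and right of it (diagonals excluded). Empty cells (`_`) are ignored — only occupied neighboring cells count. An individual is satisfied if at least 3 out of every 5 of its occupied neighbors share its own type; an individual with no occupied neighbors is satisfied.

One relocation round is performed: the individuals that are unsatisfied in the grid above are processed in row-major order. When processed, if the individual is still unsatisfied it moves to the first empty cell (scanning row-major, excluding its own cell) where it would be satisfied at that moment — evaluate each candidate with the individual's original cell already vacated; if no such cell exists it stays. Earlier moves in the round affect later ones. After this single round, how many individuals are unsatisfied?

0

Initially unsatisfied (in order): (0,2), (1,0), (1,1), (1,2), (2,0).
  (0,2) → (0,1).
  (1,0) → (4,0).
  (1,1): now satisfied by earlier moves; stays.
  (1,2) → (4,3).
  (2,0): now satisfied by earlier moves; stays.
Resulting grid:
_ 2 _ 2
_ 2 _ _
2 2 2 2
_ 2 2 _
1 _ _ 1
All satisfied now.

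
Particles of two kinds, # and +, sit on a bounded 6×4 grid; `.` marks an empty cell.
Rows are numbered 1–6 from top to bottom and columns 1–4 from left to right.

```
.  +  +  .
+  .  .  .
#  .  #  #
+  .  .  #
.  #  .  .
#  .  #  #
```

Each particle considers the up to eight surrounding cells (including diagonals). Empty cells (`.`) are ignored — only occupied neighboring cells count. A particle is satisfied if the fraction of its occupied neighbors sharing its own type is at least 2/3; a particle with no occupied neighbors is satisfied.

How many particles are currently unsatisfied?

(1,2)+ 2/2 ✓
(1,3)+ 1/1 ✓
(2,1)+ 1/2 ✗
(3,1)# 0/2 ✗
(3,3)# 2/2 ✓
(3,4)# 2/2 ✓
(4,1)+ 0/2 ✗
(4,4)# 2/2 ✓
(5,2)# 2/3 ✓
(6,1)# 1/1 ✓
(6,3)# 2/2 ✓
(6,4)# 1/1 ✓
Unsatisfied: (2,1), (3,1), (4,1) — 3 in total.

3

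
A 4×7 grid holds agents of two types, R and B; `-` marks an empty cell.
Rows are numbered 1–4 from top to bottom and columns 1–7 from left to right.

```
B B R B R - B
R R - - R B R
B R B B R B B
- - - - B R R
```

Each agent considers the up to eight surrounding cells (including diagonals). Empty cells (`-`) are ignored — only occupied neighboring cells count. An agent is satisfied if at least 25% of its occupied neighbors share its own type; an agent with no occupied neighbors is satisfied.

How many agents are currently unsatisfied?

Row 1: (1,1)B 1/3 ok · (1,2)B 1/4 ok · (1,3)R 1/3 ok · (1,4)B 0/3 unhappy · (1,5)R 1/3 ok · (1,7)B 1/2 ok
Row 2: (2,1)R 2/5 ok · (2,2)R 3/7 ok · (2,5)R 2/6 ok · (2,6)B 3/7 ok · (2,7)R 0/4 unhappy
Row 3: (3,1)B 0/3 unhappy · (3,2)R 2/4 ok · (3,3)B 1/3 ok · (3,4)B 2/4 ok · (3,5)R 2/6 ok · (3,6)B 3/8 ok · (3,7)B 2/5 ok
Row 4: (4,5)B 2/4 ok · (4,6)R 2/5 ok · (4,7)R 1/3 ok
Unsatisfied: (1,4), (2,7), (3,1) — 3 in total.

3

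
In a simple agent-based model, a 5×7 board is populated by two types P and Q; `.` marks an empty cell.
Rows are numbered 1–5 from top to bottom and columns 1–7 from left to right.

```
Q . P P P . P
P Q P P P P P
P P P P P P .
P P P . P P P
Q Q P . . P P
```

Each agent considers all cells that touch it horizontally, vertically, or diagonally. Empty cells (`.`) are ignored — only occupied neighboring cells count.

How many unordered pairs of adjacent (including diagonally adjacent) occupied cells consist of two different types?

13

Scan each occupied cell's neighbors to the right and below (and the two forward diagonals) so each pair is counted once.
From row 1: 2 unlike of 15 pairs (running 2/15).
From row 2: 5 unlike of 23 pairs (running 7/38).
From row 3: 0 unlike of 19 pairs (running 7/57).
From row 4: 5 unlike of 16 pairs (running 12/73).
From row 5: 1 unlike of 3 pairs (running 13/76).
Total adjacent occupied pairs: 76; unlike-type pairs: 13.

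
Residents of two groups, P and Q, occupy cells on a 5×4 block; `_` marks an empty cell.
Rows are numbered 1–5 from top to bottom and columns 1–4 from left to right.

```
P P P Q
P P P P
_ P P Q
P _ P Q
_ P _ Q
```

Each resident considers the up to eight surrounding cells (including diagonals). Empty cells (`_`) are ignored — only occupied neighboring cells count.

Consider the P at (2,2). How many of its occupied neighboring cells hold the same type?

7

Occupied neighbors of (2,2): (1,1)=P, (1,2)=P, (1,3)=P, (2,1)=P, (2,3)=P, (3,2)=P, (3,3)=P.
Same type (P): 7 of 7.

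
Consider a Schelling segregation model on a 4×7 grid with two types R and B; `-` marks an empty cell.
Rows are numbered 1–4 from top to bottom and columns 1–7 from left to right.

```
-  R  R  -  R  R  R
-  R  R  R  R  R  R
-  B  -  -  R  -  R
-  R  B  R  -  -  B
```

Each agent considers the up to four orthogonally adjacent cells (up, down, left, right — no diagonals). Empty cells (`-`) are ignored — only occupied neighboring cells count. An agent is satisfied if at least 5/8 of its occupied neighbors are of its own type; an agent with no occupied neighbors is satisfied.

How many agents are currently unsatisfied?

(1,2)R 2/2 ok
(1,3)R 2/2 ok
(1,5)R 2/2 ok
(1,6)R 3/3 ok
(1,7)R 2/2 ok
(2,2)R 2/3 ok
(2,3)R 3/3 ok
(2,4)R 2/2 ok
(2,5)R 4/4 ok
(2,6)R 3/3 ok
(2,7)R 3/3 ok
(3,2)B 0/2 unhappy
(3,5)R 1/1 ok
(3,7)R 1/2 unhappy
(4,2)R 0/2 unhappy
(4,3)B 0/2 unhappy
(4,4)R 0/1 unhappy
(4,7)B 0/1 unhappy
Unsatisfied: (3,2), (3,7), (4,2), (4,3), (4,4), (4,7) — 6 in total.

6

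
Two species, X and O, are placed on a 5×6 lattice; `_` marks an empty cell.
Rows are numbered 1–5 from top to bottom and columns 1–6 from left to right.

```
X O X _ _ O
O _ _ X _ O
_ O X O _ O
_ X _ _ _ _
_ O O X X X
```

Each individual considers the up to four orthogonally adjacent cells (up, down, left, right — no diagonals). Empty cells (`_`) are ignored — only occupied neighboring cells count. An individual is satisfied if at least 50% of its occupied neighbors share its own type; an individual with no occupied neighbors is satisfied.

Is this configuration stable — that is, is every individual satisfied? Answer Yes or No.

(1,1)X 0/2 not
(1,2)O 0/2 not
(1,3)X 0/1 not
(1,6)O 1/1 satisfied
(2,1)O 0/1 not
(2,4)X 0/1 not
(2,6)O 2/2 satisfied
(3,2)O 0/2 not
(3,3)X 0/2 not
(3,4)O 0/2 not
(3,6)O 1/1 satisfied
(4,2)X 0/2 not
(5,2)O 1/2 satisfied
(5,3)O 1/2 satisfied
(5,4)X 1/2 satisfied
(5,5)X 2/2 satisfied
(5,6)X 1/1 satisfied
For instance (1,1) has only 0/2 same-type neighbors, below 1/2.

No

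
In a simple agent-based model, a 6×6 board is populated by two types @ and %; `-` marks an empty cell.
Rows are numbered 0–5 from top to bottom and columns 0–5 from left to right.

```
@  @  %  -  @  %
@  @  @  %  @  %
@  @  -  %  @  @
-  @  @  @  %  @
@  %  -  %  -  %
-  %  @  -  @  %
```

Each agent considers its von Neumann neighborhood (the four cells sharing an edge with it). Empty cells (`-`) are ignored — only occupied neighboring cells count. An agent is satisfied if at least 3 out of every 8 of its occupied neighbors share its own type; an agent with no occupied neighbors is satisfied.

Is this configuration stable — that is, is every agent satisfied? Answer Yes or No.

No

Row 0: (0,0)@ 2/2 ok · (0,1)@ 2/3 ok · (0,2)% 0/2 unhappy · (0,4)@ 1/2 ok · (0,5)% 1/2 ok
Row 1: (1,0)@ 3/3 ok · (1,1)@ 4/4 ok · (1,2)@ 1/3 unhappy · (1,3)% 1/3 unhappy · (1,4)@ 2/4 ok · (1,5)% 1/3 unhappy
Row 2: (2,0)@ 2/2 ok · (2,1)@ 3/3 ok · (2,3)% 1/3 unhappy · (2,4)@ 2/4 ok · (2,5)@ 2/3 ok
Row 3: (3,1)@ 2/3 ok · (3,2)@ 2/2 ok · (3,3)@ 1/4 unhappy · (3,4)% 0/3 unhappy · (3,5)@ 1/3 unhappy
Row 4: (4,0)@ 0/1 unhappy · (4,1)% 1/3 unhappy · (4,3)% 0/1 unhappy · (4,5)% 1/2 ok
Row 5: (5,1)% 1/2 ok · (5,2)@ 0/1 unhappy · (5,4)@ 0/1 unhappy · (5,5)% 1/2 ok
For instance (0,2) has only 0/2 same-type neighbors, below 3/8.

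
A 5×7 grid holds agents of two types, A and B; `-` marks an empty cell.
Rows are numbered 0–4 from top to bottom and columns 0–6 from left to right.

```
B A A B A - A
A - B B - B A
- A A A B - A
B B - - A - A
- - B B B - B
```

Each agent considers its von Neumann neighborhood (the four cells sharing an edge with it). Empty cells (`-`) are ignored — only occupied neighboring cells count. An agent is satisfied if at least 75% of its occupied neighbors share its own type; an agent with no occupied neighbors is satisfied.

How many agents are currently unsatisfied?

19

Row 0: (0,0)B 0/2 ✗ · (0,1)A 1/2 ✗ · (0,2)A 1/3 ✗ · (0,3)B 1/3 ✗ · (0,4)A 0/1 ✗ · (0,6)A 1/1 ✓
Row 1: (1,0)A 0/1 ✗ · (1,2)B 1/3 ✗ · (1,3)B 2/3 ✗ · (1,5)B 0/1 ✗ · (1,6)A 2/3 ✗
Row 2: (2,1)A 1/2 ✗ · (2,2)A 2/3 ✗ · (2,3)A 1/3 ✗ · (2,4)B 0/2 ✗ · (2,6)A 2/2 ✓
Row 3: (3,0)B 1/1 ✓ · (3,1)B 1/2 ✗ · (3,4)A 0/2 ✗ · (3,6)A 1/2 ✗
Row 4: (4,2)B 1/1 ✓ · (4,3)B 2/2 ✓ · (4,4)B 1/2 ✗ · (4,6)B 0/1 ✗
Unsatisfied: (0,0), (0,1), (0,2), (0,3), (0,4), (1,0), (1,2), (1,3), (1,5), (1,6), (2,1), (2,2), (2,3), (2,4), (3,1), (3,4), (3,6), (4,4), (4,6) — 19 in total.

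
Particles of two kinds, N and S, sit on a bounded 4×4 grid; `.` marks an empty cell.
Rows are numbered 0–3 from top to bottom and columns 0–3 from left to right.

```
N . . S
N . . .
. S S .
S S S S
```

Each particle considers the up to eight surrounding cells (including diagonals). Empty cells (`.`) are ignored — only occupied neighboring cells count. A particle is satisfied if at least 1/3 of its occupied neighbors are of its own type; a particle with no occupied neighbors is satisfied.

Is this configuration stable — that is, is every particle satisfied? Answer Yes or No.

(0,0)N 1/1 ✓
(0,3)S 0/0 ✓
(1,0)N 1/2 ✓
(2,1)S 4/5 ✓
(2,2)S 4/4 ✓
(3,0)S 2/2 ✓
(3,1)S 4/4 ✓
(3,2)S 4/4 ✓
(3,3)S 2/2 ✓
All meet the threshold, so the configuration is stable.

Yes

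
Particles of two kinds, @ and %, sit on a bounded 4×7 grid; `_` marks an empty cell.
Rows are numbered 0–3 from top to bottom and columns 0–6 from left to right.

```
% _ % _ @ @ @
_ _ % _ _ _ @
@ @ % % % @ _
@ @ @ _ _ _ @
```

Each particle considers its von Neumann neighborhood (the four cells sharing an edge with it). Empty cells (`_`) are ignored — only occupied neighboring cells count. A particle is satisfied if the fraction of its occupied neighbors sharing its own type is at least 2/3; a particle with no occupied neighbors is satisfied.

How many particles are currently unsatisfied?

4

Row 0: (0,0)% 0/0 satisfied · (0,2)% 1/1 satisfied · (0,4)@ 1/1 satisfied · (0,5)@ 2/2 satisfied · (0,6)@ 2/2 satisfied
Row 1: (1,2)% 2/2 satisfied · (1,6)@ 1/1 satisfied
Row 2: (2,0)@ 2/2 satisfied · (2,1)@ 2/3 satisfied · (2,2)% 2/4 not · (2,3)% 2/2 satisfied · (2,4)% 1/2 not · (2,5)@ 0/1 not
Row 3: (3,0)@ 2/2 satisfied · (3,1)@ 3/3 satisfied · (3,2)@ 1/2 not · (3,6)@ 0/0 satisfied
Unsatisfied: (2,2), (2,4), (2,5), (3,2) — 4 in total.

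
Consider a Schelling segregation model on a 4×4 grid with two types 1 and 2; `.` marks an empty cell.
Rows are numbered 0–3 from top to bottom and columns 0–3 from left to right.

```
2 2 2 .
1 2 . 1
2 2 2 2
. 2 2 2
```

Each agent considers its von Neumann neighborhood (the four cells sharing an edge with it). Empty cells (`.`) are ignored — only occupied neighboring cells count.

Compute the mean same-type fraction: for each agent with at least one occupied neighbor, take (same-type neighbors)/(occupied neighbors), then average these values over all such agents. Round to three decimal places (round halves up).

0.718

Row 0: (0,0)2 1/2 · (0,1)2 3/3 · (0,2)2 1/1
Row 1: (1,0)1 0/3 · (1,1)2 2/3 · (1,3)1 0/1
Row 2: (2,0)2 1/2 · (2,1)2 4/4 · (2,2)2 3/3 · (2,3)2 2/3
Row 3: (3,1)2 2/2 · (3,2)2 3/3 · (3,3)2 2/2
Sum over 13 agents: 1/2 + 3/3 + 1/1 + 0/3 + 2/3 + 0/1 + 1/2 + 4/4 + 3/3 + 2/3 + 2/2 + 3/3 + 2/2 = 28/3; mean = 28/3 ÷ 13 = 28/39 = 0.717948… → 0.718.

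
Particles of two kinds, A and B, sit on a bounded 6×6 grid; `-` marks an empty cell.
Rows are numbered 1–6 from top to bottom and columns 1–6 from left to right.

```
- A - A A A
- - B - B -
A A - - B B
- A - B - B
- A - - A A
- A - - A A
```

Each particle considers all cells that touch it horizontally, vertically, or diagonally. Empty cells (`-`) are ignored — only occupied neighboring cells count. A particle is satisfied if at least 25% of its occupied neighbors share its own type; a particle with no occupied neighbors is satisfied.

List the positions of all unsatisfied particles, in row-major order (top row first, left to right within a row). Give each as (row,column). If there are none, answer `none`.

(1,2), (2,3)

(1,2)A 0/1 not
(1,4)A 1/3 satisfied
(1,5)A 2/3 satisfied
(1,6)A 1/2 satisfied
(2,3)B 0/3 not
(2,5)B 2/5 satisfied
(3,1)A 2/2 satisfied
(3,2)A 2/3 satisfied
(3,5)B 4/4 satisfied
(3,6)B 3/3 satisfied
(4,2)A 3/3 satisfied
(4,4)B 1/2 satisfied
(4,6)B 2/4 satisfied
(5,2)A 2/2 satisfied
(5,5)A 3/5 satisfied
(5,6)A 3/4 satisfied
(6,2)A 1/1 satisfied
(6,5)A 3/3 satisfied
(6,6)A 3/3 satisfied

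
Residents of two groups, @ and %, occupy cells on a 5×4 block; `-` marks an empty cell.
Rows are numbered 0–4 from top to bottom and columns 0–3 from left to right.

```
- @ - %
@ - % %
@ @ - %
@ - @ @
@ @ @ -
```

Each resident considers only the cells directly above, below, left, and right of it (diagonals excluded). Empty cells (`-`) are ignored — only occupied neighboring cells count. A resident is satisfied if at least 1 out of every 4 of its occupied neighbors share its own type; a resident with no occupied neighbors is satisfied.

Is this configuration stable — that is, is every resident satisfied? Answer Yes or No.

(0,1)@ 0/0 satisfied
(0,3)% 1/1 satisfied
(1,0)@ 1/1 satisfied
(1,2)% 1/1 satisfied
(1,3)% 3/3 satisfied
(2,0)@ 3/3 satisfied
(2,1)@ 1/1 satisfied
(2,3)% 1/2 satisfied
(3,0)@ 2/2 satisfied
(3,2)@ 2/2 satisfied
(3,3)@ 1/2 satisfied
(4,0)@ 2/2 satisfied
(4,1)@ 2/2 satisfied
(4,2)@ 2/2 satisfied
All meet the threshold, so the configuration is stable.

Yes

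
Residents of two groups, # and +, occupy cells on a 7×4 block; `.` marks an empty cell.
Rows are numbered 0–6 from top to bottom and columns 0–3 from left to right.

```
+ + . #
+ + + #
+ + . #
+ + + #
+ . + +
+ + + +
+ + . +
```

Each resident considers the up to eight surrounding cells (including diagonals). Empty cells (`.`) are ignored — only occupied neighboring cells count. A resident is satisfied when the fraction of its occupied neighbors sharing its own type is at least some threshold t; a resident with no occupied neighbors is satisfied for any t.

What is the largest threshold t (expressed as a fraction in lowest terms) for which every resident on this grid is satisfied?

Row 0: (0,0)+ 3/3 · (0,1)+ 4/4 · (0,3)# 1/2
Row 1: (1,0)+ 5/5 · (1,1)+ 6/6 · (1,2)+ 3/6 · (1,3)# 2/3
Row 2: (2,0)+ 5/5 · (2,1)+ 7/7 · (2,3)# 2/4
Row 3: (3,0)+ 4/4 · (3,1)+ 6/6 · (3,2)+ 4/6 · (3,3)# 1/4
Row 4: (4,0)+ 4/4 · (4,2)+ 6/7 · (4,3)+ 4/5
Row 5: (5,0)+ 4/4 · (5,1)+ 6/6 · (5,2)+ 6/6 · (5,3)+ 4/4
Row 6: (6,0)+ 3/3 · (6,1)+ 4/4 · (6,3)+ 2/2
The smallest same-type fraction is 1/4 at (3,3), which reduces to 1/4. Any threshold above that leaves this resident unsatisfied.

1/4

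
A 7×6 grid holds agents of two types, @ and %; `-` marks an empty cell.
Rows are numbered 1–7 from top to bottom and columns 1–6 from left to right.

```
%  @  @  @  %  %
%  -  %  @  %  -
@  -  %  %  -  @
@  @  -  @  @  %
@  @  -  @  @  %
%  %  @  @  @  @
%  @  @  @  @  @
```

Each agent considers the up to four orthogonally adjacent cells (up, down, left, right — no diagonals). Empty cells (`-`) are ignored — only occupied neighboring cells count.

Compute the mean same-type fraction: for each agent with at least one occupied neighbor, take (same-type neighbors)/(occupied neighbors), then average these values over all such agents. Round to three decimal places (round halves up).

(1,1)% 1/2
(1,2)@ 1/2
(1,3)@ 2/3
(1,4)@ 2/3
(1,5)% 2/3
(1,6)% 1/1
(2,1)% 1/2
(2,3)% 1/3
(2,4)@ 1/4
(2,5)% 1/2
(3,1)@ 1/2
(3,3)% 2/2
(3,4)% 1/3
(3,6)@ 0/1
(4,1)@ 3/3
(4,2)@ 2/2
(4,4)@ 2/3
(4,5)@ 2/3
(4,6)% 1/3
(5,1)@ 2/3
(5,2)@ 2/3
(5,4)@ 3/3
(5,5)@ 3/4
(5,6)% 1/3
(6,1)% 2/3
(6,2)% 1/4
(6,3)@ 2/3
(6,4)@ 4/4
(6,5)@ 4/4
(6,6)@ 2/3
(7,1)% 1/2
(7,2)@ 1/3
(7,3)@ 3/3
(7,4)@ 3/3
(7,5)@ 3/3
(7,6)@ 2/2
Sum over 36 agents: 1/2 + 1/2 + 2/3 + 2/3 + 2/3 + 1/1 + 1/2 + 1/3 + 1/4 + 1/2 + 1/2 + 2/2 + 1/3 + 0/1 + 3/3 + 2/2 + 2/3 + 2/3 + 1/3 + 2/3 + 2/3 + 3/3 + 3/4 + 1/3 + 2/3 + 1/4 + 2/3 + 4/4 + 4/4 + 2/3 + 1/2 + 1/3 + 3/3 + 3/3 + 3/3 + 2/2 = 283/12; mean = 283/12 ÷ 36 = 283/432 = 0.655092… → 0.655.

0.655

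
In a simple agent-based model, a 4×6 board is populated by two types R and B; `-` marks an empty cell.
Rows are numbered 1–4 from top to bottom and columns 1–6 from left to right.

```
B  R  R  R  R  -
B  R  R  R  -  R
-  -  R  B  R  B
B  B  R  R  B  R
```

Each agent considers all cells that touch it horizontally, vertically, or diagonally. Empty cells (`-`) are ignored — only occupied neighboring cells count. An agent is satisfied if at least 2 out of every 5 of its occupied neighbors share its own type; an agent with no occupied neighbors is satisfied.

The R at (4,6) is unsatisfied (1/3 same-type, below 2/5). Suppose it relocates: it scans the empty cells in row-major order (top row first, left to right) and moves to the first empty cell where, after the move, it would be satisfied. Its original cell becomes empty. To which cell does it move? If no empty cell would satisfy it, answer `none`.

Vacating (4,6). Empty cells in order:
  (1,6): 2/2 same-type → satisfied — stop here.

(1,6)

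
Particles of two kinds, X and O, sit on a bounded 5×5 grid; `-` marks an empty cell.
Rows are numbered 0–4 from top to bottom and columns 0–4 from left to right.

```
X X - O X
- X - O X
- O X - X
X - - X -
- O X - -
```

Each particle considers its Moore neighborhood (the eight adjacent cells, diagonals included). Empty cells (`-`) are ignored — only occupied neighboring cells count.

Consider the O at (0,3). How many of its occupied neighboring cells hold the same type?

1

Occupied neighbors of (0,3): (0,4)=X, (1,3)=O, (1,4)=X.
Same type (O): 1 of 3.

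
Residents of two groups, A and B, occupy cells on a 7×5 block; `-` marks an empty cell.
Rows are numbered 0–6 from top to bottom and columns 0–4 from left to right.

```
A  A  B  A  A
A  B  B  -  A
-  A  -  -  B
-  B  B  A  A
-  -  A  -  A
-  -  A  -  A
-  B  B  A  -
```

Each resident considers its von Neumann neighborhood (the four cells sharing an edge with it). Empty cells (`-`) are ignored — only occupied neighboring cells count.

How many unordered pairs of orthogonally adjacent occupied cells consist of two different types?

Scan each occupied cell's neighbors to the right and below so each pair is counted once.
From row 0: 3 unlike of 8 pairs (running 3/8).
From row 1: 3 unlike of 4 pairs (running 6/12).
From row 2: 2 unlike of 2 pairs (running 8/14).
From row 3: 2 unlike of 5 pairs (running 10/19).
From row 4: 0 unlike of 2 pairs (running 10/21).
From row 5: 1 unlike of 1 pairs (running 11/22).
From row 6: 1 unlike of 2 pairs (running 12/24).
Total adjacent occupied pairs: 24; unlike-type pairs: 12.

12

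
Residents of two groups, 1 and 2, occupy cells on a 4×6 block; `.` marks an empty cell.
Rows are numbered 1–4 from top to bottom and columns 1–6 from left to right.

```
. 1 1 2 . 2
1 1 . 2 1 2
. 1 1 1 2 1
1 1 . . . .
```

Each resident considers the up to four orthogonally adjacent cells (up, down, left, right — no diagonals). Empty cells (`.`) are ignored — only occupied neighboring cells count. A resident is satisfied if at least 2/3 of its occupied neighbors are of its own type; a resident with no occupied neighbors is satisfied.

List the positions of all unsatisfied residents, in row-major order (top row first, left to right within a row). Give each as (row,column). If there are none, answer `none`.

Row 1: (1,2)1 2/2 ✓ · (1,3)1 1/2 ✗ · (1,4)2 1/2 ✗ · (1,6)2 1/1 ✓
Row 2: (2,1)1 1/1 ✓ · (2,2)1 3/3 ✓ · (2,4)2 1/3 ✗ · (2,5)1 0/3 ✗ · (2,6)2 1/3 ✗
Row 3: (3,2)1 3/3 ✓ · (3,3)1 2/2 ✓ · (3,4)1 1/3 ✗ · (3,5)2 0/3 ✗ · (3,6)1 0/2 ✗
Row 4: (4,1)1 1/1 ✓ · (4,2)1 2/2 ✓

(1,3), (1,4), (2,4), (2,5), (2,6), (3,4), (3,5), (3,6)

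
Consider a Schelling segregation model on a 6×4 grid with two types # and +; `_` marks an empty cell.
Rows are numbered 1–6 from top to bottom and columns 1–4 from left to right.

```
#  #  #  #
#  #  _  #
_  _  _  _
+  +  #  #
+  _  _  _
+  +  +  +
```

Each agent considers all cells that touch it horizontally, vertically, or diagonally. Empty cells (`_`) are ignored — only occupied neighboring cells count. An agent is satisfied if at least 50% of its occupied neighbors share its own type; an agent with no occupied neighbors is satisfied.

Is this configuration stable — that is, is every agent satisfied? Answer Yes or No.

Yes

(1,1)# 3/3 satisfied
(1,2)# 4/4 satisfied
(1,3)# 4/4 satisfied
(1,4)# 2/2 satisfied
(2,1)# 3/3 satisfied
(2,2)# 4/4 satisfied
(2,4)# 2/2 satisfied
(4,1)+ 2/2 satisfied
(4,2)+ 2/3 satisfied
(4,3)# 1/2 satisfied
(4,4)# 1/1 satisfied
(5,1)+ 4/4 satisfied
(6,1)+ 2/2 satisfied
(6,2)+ 3/3 satisfied
(6,3)+ 2/2 satisfied
(6,4)+ 1/1 satisfied
All meet the threshold, so the configuration is stable.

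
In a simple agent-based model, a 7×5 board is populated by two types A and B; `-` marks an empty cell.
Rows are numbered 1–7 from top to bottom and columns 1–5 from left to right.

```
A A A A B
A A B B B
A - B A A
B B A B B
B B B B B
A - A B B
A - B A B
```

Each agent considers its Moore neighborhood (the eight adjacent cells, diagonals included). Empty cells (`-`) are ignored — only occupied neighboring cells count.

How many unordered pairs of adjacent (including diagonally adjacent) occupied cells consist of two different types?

38

Scan each occupied cell's neighbors to the right and below (and the two forward diagonals) so each pair is counted once.
From row 1: 7 unlike of 17 pairs (running 7/17).
From row 2: 7 unlike of 14 pairs (running 14/31).
From row 3: 8 unlike of 12 pairs (running 22/43).
From row 4: 5 unlike of 17 pairs (running 27/60).
From row 5: 5 unlike of 14 pairs (running 32/74).
From row 6: 4 unlike of 10 pairs (running 36/84).
From row 7: 2 unlike of 2 pairs (running 38/86).
Total adjacent occupied pairs: 86; unlike-type pairs: 38.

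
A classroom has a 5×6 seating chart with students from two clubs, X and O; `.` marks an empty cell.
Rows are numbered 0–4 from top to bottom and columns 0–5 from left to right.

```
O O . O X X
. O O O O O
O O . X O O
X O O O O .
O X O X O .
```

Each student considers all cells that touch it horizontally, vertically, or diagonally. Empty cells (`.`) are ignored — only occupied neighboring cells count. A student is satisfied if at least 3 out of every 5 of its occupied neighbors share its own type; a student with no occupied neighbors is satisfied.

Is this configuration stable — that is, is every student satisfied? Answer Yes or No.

No

(0,0)O 2/2 ok
(0,1)O 3/3 ok
(0,3)O 3/4 ok
(0,4)X 1/5 unhappy
(0,5)X 1/3 unhappy
(1,1)O 5/5 ok
(1,2)O 5/6 ok
(1,3)O 4/6 ok
(1,4)O 5/8 ok
(1,5)O 3/5 ok
(2,0)O 3/4 ok
(2,1)O 5/6 ok
(2,3)X 0/7 unhappy
(2,4)O 6/7 ok
(2,5)O 4/4 ok
(3,0)X 1/5 unhappy
(3,1)O 5/7 ok
(3,2)O 4/7 unhappy
(3,3)O 5/7 ok
(3,4)O 4/6 ok
(4,0)O 1/3 unhappy
(4,1)X 1/5 unhappy
(4,2)O 3/5 ok
(4,3)X 0/5 unhappy
(4,4)O 2/3 ok
For instance (0,4) has only 1/5 same-type neighbors, below 3/5.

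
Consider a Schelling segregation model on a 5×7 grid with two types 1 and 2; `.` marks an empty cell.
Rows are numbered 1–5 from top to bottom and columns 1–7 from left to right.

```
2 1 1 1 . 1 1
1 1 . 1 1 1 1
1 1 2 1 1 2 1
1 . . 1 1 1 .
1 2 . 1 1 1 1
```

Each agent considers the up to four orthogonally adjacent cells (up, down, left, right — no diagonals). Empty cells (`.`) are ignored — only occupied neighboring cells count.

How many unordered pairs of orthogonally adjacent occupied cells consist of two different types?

Scan each occupied cell's neighbors to the right and below so each pair is counted once.
Row 1: 2(1,1)–1(1,2)≠ 2(1,1)–1(2,1)≠ 1(1,2)–1(1,3)= 1(1,2)–1(2,2)= 1(1,3)–1(1,4)= 1(1,4)–1(2,4)= 1(1,6)–1(1,7)= 1(1,6)–1(2,6)= 1(1,7)–1(2,7)=  → 2/9 unlike.
Row 2: 1(2,1)–1(2,2)= 1(2,1)–1(3,1)= 1(2,2)–1(3,2)= 1(2,4)–1(2,5)= 1(2,4)–1(3,4)= 1(2,5)–1(2,6)= 1(2,5)–1(3,5)= 1(2,6)–1(2,7)= 1(2,6)–2(3,6)≠ 1(2,7)–1(3,7)=  → 1/10 unlike.
Row 3: 1(3,1)–1(3,2)= 1(3,1)–1(4,1)= 1(3,2)–2(3,3)≠ 2(3,3)–1(3,4)≠ 1(3,4)–1(3,5)= 1(3,4)–1(4,4)= 1(3,5)–2(3,6)≠ 1(3,5)–1(4,5)= 2(3,6)–1(3,7)≠ 2(3,6)–1(4,6)≠  → 5/10 unlike.
Row 4: 1(4,1)–1(5,1)= 1(4,4)–1(4,5)= 1(4,4)–1(5,4)= 1(4,5)–1(4,6)= 1(4,5)–1(5,5)= 1(4,6)–1(5,6)=  → 0/6 unlike.
Row 5: 1(5,1)–2(5,2)≠ 1(5,4)–1(5,5)= 1(5,5)–1(5,6)= 1(5,6)–1(5,7)=  → 1/4 unlike.
Total adjacent occupied pairs: 39; unlike-type pairs: 9.

9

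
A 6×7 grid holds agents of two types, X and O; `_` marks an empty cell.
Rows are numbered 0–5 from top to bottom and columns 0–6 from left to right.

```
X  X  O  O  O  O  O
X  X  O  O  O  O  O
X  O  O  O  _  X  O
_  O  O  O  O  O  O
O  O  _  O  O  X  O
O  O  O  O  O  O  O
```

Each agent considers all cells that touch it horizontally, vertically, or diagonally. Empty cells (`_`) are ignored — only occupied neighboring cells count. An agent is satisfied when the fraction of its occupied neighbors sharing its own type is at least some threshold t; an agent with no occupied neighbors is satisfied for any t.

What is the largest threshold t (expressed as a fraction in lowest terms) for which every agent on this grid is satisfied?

Row 0: (0,0)X 3/3 · (0,1)X 3/5 · (0,2)O 3/5 · (0,3)O 5/5 · (0,4)O 5/5 · (0,5)O 5/5 · (0,6)O 3/3
Row 1: (1,0)X 4/5 · (1,1)X 4/8 · (1,2)O 6/8 · (1,3)O 7/7 · (1,4)O 6/7 · (1,5)O 6/7 · (1,6)O 4/5
Row 2: (2,0)X 2/4 · (2,1)O 4/7 · (2,2)O 7/8 · (2,3)O 7/7 · (2,5)X 0/7 · (2,6)O 4/5
Row 3: (3,1)O 5/6 · (3,2)O 7/7 · (3,3)O 6/6 · (3,4)O 5/7 · (3,5)O 5/7 · (3,6)O 3/5
Row 4: (4,0)O 4/4 · (4,1)O 6/6 · (4,3)O 7/7 · (4,4)O 7/8 · (4,5)X 0/8 · (4,6)O 4/5
Row 5: (5,0)O 3/3 · (5,1)O 4/4 · (5,2)O 4/4 · (5,3)O 4/4 · (5,4)O 4/5 · (5,5)O 4/5 · (5,6)O 2/3
The smallest same-type fraction is 0/7 at (2,5), which reduces to 0/1. Any threshold above that leaves this agent unsatisfied.

0/1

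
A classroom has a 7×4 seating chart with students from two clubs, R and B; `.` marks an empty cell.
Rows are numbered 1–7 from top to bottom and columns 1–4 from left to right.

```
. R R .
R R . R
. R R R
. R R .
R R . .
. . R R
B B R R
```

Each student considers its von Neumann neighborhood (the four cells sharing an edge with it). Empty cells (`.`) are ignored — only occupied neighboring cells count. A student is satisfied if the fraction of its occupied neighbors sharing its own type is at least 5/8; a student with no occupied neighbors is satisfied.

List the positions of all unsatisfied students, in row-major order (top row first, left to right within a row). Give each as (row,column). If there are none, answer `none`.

(7,2)

(1,2)R 2/2 ok
(1,3)R 1/1 ok
(2,1)R 1/1 ok
(2,2)R 3/3 ok
(2,4)R 1/1 ok
(3,2)R 3/3 ok
(3,3)R 3/3 ok
(3,4)R 2/2 ok
(4,2)R 3/3 ok
(4,3)R 2/2 ok
(5,1)R 1/1 ok
(5,2)R 2/2 ok
(6,3)R 2/2 ok
(6,4)R 2/2 ok
(7,1)B 1/1 ok
(7,2)B 1/2 unhappy
(7,3)R 2/3 ok
(7,4)R 2/2 ok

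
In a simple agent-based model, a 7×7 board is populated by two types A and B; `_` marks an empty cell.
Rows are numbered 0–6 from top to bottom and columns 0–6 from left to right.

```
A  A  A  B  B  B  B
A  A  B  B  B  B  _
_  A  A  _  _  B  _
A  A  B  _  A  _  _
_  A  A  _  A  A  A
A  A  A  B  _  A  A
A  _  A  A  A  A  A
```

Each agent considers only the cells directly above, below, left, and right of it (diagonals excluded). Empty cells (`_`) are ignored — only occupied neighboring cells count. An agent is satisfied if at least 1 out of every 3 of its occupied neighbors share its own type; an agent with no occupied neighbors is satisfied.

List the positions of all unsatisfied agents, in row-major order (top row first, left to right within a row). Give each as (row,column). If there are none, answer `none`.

Row 0: (0,0)A 2/2 ok · (0,1)A 3/3 ok · (0,2)A 1/3 ok · (0,3)B 2/3 ok · (0,4)B 3/3 ok · (0,5)B 3/3 ok · (0,6)B 1/1 ok
Row 1: (1,0)A 2/2 ok · (1,1)A 3/4 ok · (1,2)B 1/4 unhappy · (1,3)B 3/3 ok · (1,4)B 3/3 ok · (1,5)B 3/3 ok
Row 2: (2,1)A 3/3 ok · (2,2)A 1/3 ok · (2,5)B 1/1 ok
Row 3: (3,0)A 1/1 ok · (3,1)A 3/4 ok · (3,2)B 0/3 unhappy · (3,4)A 1/1 ok
Row 4: (4,1)A 3/3 ok · (4,2)A 2/3 ok · (4,4)A 2/2 ok · (4,5)A 3/3 ok · (4,6)A 2/2 ok
Row 5: (5,0)A 2/2 ok · (5,1)A 3/3 ok · (5,2)A 3/4 ok · (5,3)B 0/2 unhappy · (5,5)A 3/3 ok · (5,6)A 3/3 ok
Row 6: (6,0)A 1/1 ok · (6,2)A 2/2 ok · (6,3)A 2/3 ok · (6,4)A 2/2 ok · (6,5)A 3/3 ok · (6,6)A 2/2 ok

(1,2), (3,2), (5,3)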